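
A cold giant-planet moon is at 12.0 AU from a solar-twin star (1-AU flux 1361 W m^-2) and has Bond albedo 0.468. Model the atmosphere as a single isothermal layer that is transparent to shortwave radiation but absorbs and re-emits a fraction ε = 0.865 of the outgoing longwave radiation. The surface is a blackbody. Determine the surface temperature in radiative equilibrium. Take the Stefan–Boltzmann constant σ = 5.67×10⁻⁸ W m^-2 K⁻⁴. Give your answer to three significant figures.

Irradiance scales as 1/d², so S = 1361 W m^-2 × (1/12.0)² = 9.451 W m^-2.
Effective emission temperature (TOA balance): σT_e⁴ = S(1−α)/4 = 1.257 W m^-2 → T_e = 68.62 K.
The surface balance (absorbed SW + ε·downward IR = σT_s⁴) with T_a⁴ = T_s⁴/2 reduces to T_s = T_e·[2/(2−ε)]^¼ = 79.06 K.

79.1 K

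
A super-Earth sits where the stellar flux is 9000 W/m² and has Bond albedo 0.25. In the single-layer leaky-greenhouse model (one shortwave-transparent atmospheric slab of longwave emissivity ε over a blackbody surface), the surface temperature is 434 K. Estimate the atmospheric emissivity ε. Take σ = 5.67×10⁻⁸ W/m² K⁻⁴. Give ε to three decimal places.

0.322

Effective temperature: T_e = [S(1−α)/(4σ)]^(1/4) = 415.4 K.
Inverting T_s⁴ = 2T_e⁴/(2−ε): (T_e/T_s)⁴ = 0.8389, so ε = 2(1 − 0.8389) = 0.3222.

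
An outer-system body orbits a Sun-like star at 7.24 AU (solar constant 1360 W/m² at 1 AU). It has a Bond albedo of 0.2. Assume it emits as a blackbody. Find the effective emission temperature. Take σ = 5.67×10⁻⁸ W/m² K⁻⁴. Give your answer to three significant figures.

97.8 K

Flux at the orbit: S = 1360/(7.24)² = 25.95 W/m².
The planet absorbs (1−α)S over its disc πR² and re-emits over 4πR², so the mean absorbed flux is (1−0.2)·25.95/4 = 5.189 W/m².
Balancing against σT⁴: T = (5.189/5.67×10⁻⁸)^(1/4) = 97.81 K.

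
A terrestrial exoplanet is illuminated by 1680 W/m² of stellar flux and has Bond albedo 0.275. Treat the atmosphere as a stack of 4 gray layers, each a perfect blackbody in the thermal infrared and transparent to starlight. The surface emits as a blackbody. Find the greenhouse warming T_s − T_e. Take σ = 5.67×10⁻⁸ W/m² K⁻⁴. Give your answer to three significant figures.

OLR = S(1−α)/4 = 304.5 W/m²; the top layer radiates at T_e = 270.7 K.
T_s = (N+1)^(1/4)·T_e = 404.8 K.
Warming: T_s − T_e = 134.1 K.

134 K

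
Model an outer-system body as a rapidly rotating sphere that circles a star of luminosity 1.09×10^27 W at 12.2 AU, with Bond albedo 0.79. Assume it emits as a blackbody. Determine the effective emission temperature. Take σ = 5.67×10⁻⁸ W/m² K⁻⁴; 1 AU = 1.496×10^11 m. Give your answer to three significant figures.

70.1 K

d = 12.2 × 1.496×10^11 m = 1.825×10^12 m.
S = L/(4πd²) = 26.04 W/m².
Absorbed flux (global mean): S(1−α)/4 = 26.04·0.21/4 = 1.367 W/m².
Set σT⁴ = 1.367 → T = (1.367/σ)^(1/4) = 70.07 K.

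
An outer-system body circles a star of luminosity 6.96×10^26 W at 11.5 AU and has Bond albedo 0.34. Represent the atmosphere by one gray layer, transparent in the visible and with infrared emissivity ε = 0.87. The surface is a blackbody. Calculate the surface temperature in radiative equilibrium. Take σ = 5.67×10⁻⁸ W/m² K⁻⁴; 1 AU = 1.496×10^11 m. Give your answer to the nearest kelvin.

Orbital distance: d = 11.5 AU = 1.720×10^12 m.
Flux at the orbit: S = L/(4πd²) = 6.96×10^26/(4π·(1.72×10^12)²) = 18.71 W/m².
The planet radiates to space at T_e = [S(1−α)/(4σ)]^(1/4) = 85.90 K.
The surface balance (absorbed SW + ε·downward IR = σT_s⁴) with T_a⁴ = T_s⁴/2 reduces to T_s = T_e·[2/(2−ε)]^¼ = 99.08 K.

99 K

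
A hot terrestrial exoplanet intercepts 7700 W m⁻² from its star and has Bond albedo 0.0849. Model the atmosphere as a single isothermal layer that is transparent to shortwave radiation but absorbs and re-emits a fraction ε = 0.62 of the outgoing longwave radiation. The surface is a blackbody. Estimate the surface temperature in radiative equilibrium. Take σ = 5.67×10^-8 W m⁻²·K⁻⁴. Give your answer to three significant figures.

Effective emission temperature (TOA balance): σT_e⁴ = S(1−α)/4 = 1762 W m⁻² → T_e = 419.8 K.
Surface balance with a leaky layer gives σT_s⁴ = σT_e⁴·2/(2−ε), so T_s = T_e·[2/(2−0.62)]^(1/4) = 460.6 K.

461 kelvin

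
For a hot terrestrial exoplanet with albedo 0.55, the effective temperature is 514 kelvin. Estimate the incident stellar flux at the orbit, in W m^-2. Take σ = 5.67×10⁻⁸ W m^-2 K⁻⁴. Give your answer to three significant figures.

From S(1−α)/4 = σT⁴: S = 4σT⁴/(1−α).
σT⁴ = 5.67×10⁻⁸·(514)⁴ = 3958 W m^-2.
S = 4·3958/0.45 = 35180 W m^-2.

35200 W m^-2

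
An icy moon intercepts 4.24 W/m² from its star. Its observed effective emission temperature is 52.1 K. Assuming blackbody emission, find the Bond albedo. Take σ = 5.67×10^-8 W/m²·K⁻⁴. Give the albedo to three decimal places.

Rearranging the radiative balance, α = 1 − 4σT⁴/S.
4σT⁴ = 4·5.67×10⁻⁸·(52.1)⁴ = 1.671 W/m².
1−α = 1.671/4.240 = 0.3941, so α = 0.6059.

0.606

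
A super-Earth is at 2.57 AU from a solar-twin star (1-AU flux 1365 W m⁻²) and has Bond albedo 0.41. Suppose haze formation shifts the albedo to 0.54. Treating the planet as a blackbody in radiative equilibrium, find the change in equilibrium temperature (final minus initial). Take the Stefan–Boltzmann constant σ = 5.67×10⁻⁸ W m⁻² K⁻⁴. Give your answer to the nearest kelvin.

Irradiance scales as 1/d², so S = 1365 W m⁻² × (1/2.57)² = 206.7 W m⁻².
With α = 0.41, T₁ = 152.3 K.
Final:   T₂ = [S(1−0.54)/(4σ)]^(1/4) = 143.1 K.
Change: 143.1 − 152.3 = -9.186 K.

-9 kelvin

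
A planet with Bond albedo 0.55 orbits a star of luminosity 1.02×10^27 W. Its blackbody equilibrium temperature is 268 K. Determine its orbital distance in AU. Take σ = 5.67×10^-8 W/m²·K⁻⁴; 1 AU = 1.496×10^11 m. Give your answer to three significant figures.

1.18 AU

Energy balance gives S = 4σT⁴/(1−α) = 2600 W/m².
Then d = [L/(4πS)]^(1/2) = 1.767×10^11 m, i.e. 1.181 AU.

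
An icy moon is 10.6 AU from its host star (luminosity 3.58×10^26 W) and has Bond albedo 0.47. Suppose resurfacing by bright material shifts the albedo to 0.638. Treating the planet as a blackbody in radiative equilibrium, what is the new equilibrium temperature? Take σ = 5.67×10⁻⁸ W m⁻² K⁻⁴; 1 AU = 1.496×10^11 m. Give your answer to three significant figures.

65.2 kelvin

Orbital distance: d = 10.6 AU = 1.586×10^12 m.
S = L/(4πd²) = 11.33 W m⁻².
With the new albedo, S(1−α₂)/4 = 1.025 W m⁻², so T₂ = 65.21 K.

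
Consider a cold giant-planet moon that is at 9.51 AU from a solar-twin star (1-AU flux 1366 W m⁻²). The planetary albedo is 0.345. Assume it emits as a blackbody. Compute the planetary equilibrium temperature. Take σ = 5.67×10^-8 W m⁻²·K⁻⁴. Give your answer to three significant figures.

81.3 K

By the inverse-square law, S = 1366/9.51² = 15.10 W m⁻².
Absorbed flux (global mean): S(1−α)/4 = 15.10·0.655/4 = 2.473 W m⁻².
In equilibrium σT⁴ equals this, so T = 81.27 K.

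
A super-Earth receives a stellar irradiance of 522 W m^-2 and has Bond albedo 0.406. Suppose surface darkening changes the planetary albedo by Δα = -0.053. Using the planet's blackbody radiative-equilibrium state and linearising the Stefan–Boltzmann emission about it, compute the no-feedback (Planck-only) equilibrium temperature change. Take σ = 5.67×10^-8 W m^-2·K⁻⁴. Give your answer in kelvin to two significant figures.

The baseline emission temperature is T_e = 192.3 K.
The change in absorbed flux is Δ[S(1−α)/4] = −SΔα/4 = 6.917 W m^-2.
The Planck feedback parameter is 4σT_e³ = 1.613 W m^-2/K.
Hence the no-feedback warming is ΔF/(4σT_e³) = 4.29 K.

4.3 kelvin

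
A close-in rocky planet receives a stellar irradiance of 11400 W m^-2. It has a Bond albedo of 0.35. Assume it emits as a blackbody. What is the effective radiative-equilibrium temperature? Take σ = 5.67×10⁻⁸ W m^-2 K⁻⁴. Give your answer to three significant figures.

The planet absorbs (1−α)S over its disc πR² and re-emits over 4πR², so the mean absorbed flux is (1−0.35)·11400/4 = 1852 W m^-2.
Balancing against σT⁴: T = (1852/5.67×10⁻⁸)^(1/4) = 425.2 K.

425 K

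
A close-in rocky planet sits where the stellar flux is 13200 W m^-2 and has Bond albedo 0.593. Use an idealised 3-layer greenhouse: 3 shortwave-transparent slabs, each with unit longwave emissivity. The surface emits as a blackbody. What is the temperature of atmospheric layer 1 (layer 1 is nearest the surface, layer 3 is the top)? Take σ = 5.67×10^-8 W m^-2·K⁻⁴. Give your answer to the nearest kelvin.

Top-of-atmosphere balance: σT_e⁴ = S(1−α)/4 = 1343 W m^-2 → T_e = 392.3 K.
The net upward flux σT_e⁴ is constant between every pair of levels, so T_k⁴ = (N+1−k)T_e⁴.
T_1 = (3)^(1/4)·392.3 = 516.3 K.

516 K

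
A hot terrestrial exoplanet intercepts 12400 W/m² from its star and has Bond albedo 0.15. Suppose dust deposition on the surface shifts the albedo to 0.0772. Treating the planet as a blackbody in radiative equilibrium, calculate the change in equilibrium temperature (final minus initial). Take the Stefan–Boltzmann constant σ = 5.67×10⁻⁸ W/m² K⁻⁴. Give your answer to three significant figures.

9.64 kelvin

Initial: T₁ = [S(1−0.15)/(4σ)]^(1/4) = 464.3 K.
With α = 0.0772, T₂ = 473.9 K.
Change: 473.9 − 464.3 = 9.637 K.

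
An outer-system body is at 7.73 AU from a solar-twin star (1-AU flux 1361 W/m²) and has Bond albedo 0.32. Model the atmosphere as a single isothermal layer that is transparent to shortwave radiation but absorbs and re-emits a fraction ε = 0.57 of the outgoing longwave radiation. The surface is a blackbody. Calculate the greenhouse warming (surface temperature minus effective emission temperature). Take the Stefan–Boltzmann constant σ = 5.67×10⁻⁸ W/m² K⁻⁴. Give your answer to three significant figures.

Irradiance scales as 1/d², so S = 1361 W/m² × (1/7.73)² = 22.78 W/m².
At the top of the atmosphere, σT_e⁴ = S(1−α)/4 = 3.872 W/m², giving T_e = 90.91 K.
Surface balance with a leaky layer gives σT_s⁴ = σT_e⁴·2/(2−ε), so T_s = T_e·[2/(2−0.57)]^(1/4) = 98.86 K.
Greenhouse warming: T_s − T_e = 7.953 K.

7.95 K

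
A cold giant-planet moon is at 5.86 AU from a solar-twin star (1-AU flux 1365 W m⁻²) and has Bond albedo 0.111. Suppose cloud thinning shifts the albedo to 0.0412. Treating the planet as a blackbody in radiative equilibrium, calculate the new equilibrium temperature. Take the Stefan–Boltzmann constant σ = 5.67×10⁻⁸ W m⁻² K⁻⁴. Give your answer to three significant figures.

By the inverse-square law, S = 1365/5.86² = 39.75 W m⁻².
With the new albedo, S(1−α₂)/4 = 9.528 W m⁻², so T₂ = 113.9 K.

114 K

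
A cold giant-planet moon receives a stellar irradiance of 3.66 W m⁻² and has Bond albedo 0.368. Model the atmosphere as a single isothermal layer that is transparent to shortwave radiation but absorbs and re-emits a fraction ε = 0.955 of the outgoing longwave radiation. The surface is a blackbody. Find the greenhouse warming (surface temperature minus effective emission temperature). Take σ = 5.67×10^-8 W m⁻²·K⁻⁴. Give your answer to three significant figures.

9.96 K

Effective emission temperature (TOA balance): σT_e⁴ = S(1−α)/4 = 0.5783 W m⁻² → T_e = 56.51 K.
The surface balance (absorbed SW + ε·downward IR = σT_s⁴) with T_a⁴ = T_s⁴/2 reduces to T_s = T_e·[2/(2−ε)]^¼ = 66.47 K.
The atmosphere warms the surface by 9.957 K.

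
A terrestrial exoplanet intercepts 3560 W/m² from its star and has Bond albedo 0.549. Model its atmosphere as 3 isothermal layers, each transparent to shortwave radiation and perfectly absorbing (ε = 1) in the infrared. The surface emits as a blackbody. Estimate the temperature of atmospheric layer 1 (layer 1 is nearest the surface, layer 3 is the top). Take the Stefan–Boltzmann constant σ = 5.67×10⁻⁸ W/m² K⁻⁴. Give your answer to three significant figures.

OLR = S(1−α)/4 = 401.4 W/m²; the top layer radiates at T_e = 290.1 K.
The net upward flux σT_e⁴ is constant between every pair of levels, so T_k⁴ = (N+1−k)T_e⁴.
With k = 1: T_1 = (3+1−1)^¼·290.1 K = 381.7 K.

382 kelvin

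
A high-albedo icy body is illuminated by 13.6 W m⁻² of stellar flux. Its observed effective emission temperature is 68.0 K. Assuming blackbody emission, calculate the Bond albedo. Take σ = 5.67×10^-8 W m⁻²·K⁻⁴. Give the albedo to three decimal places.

Rearranging the radiative balance, α = 1 − 4σT⁴/S.
4σT⁴ = 4·5.67×10⁻⁸·(68.0)⁴ = 4.849 W m⁻².
1−α = 4.849/13.60 = 0.3566, so α = 0.6434.

0.643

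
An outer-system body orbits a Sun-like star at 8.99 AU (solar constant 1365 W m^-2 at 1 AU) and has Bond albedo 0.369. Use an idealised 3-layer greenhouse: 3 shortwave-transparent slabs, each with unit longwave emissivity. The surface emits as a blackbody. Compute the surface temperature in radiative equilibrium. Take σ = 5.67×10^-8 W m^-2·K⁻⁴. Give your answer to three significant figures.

117 kelvin

By the inverse-square law, S = 1365/8.99² = 16.89 W m^-2.
OLR = S(1−α)/4 = 2.664 W m^-2; the top layer radiates at T_e = 82.79 K.
Layer-by-layer balance gives σT_s⁴ = (N+1)σT_e⁴, so T_s = 4^¼·82.79 = 117.1 K.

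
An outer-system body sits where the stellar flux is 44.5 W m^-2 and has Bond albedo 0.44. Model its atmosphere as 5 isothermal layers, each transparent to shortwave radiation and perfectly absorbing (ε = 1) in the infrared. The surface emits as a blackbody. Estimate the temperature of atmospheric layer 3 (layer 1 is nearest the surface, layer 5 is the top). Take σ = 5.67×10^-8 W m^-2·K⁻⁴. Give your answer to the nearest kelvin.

The effective emission temperature is T_e = [S(1−α)/(4σ)]^¼ = 102.4 K.
In the N-layer model, layer k (counted from the surface) has T_k = (N+1−k)^(1/4)·T_e.
T_3 = (3)^(1/4)·102.4 = 134.7 K.

135 K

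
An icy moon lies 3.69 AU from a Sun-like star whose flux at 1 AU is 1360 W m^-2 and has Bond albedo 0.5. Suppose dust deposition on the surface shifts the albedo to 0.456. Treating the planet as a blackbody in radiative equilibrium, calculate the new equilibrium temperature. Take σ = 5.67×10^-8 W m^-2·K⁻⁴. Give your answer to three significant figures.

124 K

Flux at the orbit: S = 1360/(3.69)² = 99.88 W m^-2.
With the new albedo, S(1−α₂)/4 = 13.58 W m^-2, so T₂ = 124.4 K.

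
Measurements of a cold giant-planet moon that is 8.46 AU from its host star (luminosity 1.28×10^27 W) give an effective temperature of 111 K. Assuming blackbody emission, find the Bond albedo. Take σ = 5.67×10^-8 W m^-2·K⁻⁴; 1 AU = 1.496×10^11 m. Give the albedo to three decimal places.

0.459

Orbital distance: d = 8.46 AU = 1.266×10^12 m.
Flux at the orbit: S = L/(4πd²) = 1.28×10^27/(4π·(1.27×10^12)²) = 63.59 W m^-2.
Rearranging the radiative balance, α = 1 − 4σT⁴/S.
σT⁴ = 8.607 W m^-2, so 4σT⁴ = 34.43 W m^-2.
1−α = 34.43/63.59 = 0.5414, so α = 0.4586.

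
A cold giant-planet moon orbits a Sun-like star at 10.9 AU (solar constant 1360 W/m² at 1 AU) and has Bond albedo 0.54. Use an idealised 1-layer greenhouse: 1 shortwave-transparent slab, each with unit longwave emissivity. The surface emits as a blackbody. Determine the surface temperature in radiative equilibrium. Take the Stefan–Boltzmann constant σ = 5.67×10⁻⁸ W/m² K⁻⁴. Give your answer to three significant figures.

82.5 K

Flux at the orbit: S = 1360/(10.9)² = 11.45 W/m².
The effective emission temperature is T_e = [S(1−α)/(4σ)]^¼ = 69.41 K.
For an N-layer opaque stack, T_s⁴ = (N+1)T_e⁴, hence T_s = (2)^(1/4)×69.41 K = 82.55 K.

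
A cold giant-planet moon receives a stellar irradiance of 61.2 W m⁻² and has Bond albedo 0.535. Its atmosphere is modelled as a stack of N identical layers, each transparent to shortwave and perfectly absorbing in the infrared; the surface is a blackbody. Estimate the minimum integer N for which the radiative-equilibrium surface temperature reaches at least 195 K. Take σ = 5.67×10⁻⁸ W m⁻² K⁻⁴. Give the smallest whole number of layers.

OLR = S(1−α)/4 = 7.114 W m⁻²; the top layer radiates at T_e = 105.8 K.
Since T_s⁴ = (N+1)T_e⁴, we need N ≥ (T_s/T_e)⁴ − 1 = 10.523.
The minimum whole number is N = 11.

11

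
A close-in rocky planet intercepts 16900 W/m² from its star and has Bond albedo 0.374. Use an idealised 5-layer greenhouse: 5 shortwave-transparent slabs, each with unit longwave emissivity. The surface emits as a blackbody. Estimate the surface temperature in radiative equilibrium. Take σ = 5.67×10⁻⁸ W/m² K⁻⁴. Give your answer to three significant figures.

727 K

Top-of-atmosphere balance: σT_e⁴ = S(1−α)/4 = 2645 W/m² → T_e = 464.7 K.
With N = 5 opaque layers, T_s = (N+1)^(1/4)·T_e = 6^(1/4)·464.7 = 727.3 K.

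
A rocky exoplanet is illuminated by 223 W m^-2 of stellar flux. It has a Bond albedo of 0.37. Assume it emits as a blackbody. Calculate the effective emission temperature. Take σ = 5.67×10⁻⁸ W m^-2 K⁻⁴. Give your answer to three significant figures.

The planet absorbs (1−α)S over its disc πR² and re-emits over 4πR², so the mean absorbed flux is (1−0.37)·223.0/4 = 35.12 W m^-2.
Set σT⁴ = 35.12 → T = (35.12/σ)^(1/4) = 157.8 K.

158 K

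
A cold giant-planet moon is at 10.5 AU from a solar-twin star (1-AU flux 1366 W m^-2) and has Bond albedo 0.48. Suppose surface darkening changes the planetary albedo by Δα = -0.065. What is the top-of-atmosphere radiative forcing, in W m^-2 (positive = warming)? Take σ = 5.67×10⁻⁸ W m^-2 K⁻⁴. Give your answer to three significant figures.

0.201 W m^-2

By the inverse-square law, S = 1366/10.5² = 12.39 W m^-2.
TOA radiative forcing: ΔF = −S·Δα/4 = −12.39·(-0.065)/4 = 0.2013 W m^-2.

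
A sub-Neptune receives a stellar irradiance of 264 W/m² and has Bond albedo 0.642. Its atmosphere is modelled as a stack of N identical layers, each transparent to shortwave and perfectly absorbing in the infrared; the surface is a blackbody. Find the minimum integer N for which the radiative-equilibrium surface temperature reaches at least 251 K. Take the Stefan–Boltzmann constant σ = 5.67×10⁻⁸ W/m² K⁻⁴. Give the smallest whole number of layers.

9

The effective emission temperature is T_e = [S(1−α)/(4σ)]^¼ = 142.9 K.
T_s = (N+1)^(1/4)·T_e ≥ 251 K requires N+1 ≥ (T_s/T_e)⁴ = (251/142.9)⁴ = 9.525.
Rounding up, N = 9.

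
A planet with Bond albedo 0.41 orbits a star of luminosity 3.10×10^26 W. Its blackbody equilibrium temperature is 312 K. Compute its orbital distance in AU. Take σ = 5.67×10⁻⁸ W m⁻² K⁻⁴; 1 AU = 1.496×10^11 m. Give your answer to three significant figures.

0.550 AU

Required flux: S = 4σT⁴/(1−α) = 3643 W m⁻².
S = L/(4πd²) → d = √(L/4πS) = √(3.10×10^26/(4π·3643)) = 8.229×10^10 m = 0.5501 AU.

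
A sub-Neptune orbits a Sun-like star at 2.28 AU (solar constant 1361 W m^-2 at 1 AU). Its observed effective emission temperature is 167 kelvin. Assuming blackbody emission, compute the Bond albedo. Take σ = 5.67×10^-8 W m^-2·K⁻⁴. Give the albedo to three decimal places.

0.326

Flux at the orbit: S = 1361/(2.28)² = 261.8 W m^-2.
From σT⁴ = S(1−α)/4 we invert for α: 1−α = 4σT⁴/S.
σT⁴ = 44.10 W m^-2, so 4σT⁴ = 176.4 W m^-2.
1−α = 176.4/261.8 = 0.6738, so α = 0.3262.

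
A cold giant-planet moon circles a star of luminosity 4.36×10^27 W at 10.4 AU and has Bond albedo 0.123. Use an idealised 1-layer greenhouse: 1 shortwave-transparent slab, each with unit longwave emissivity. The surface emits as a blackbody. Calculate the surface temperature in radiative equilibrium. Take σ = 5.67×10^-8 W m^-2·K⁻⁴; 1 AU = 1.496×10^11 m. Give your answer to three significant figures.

182 K

d = 10.4 × 1.496×10^11 m = 1.556×10^12 m.
Spreading L over a sphere of radius d: S = 4.36×10^27/(4π·1.56×10^12²) = 143.3 W m^-2.
The effective emission temperature is T_e = [S(1−α)/(4σ)]^¼ = 153.4 K.
With N = 1 opaque layers, T_s = (N+1)^(1/4)·T_e = 2^(1/4)·153.4 = 182.5 K.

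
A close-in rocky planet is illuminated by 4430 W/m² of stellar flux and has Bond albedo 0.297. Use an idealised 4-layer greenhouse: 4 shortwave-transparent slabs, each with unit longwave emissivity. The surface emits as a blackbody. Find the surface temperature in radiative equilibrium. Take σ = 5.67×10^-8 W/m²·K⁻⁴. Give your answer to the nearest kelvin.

512 K

OLR = S(1−α)/4 = 778.6 W/m²; the top layer radiates at T_e = 342.3 K.
For an N-layer opaque stack, T_s⁴ = (N+1)T_e⁴, hence T_s = (5)^(1/4)×342.3 K = 511.9 K.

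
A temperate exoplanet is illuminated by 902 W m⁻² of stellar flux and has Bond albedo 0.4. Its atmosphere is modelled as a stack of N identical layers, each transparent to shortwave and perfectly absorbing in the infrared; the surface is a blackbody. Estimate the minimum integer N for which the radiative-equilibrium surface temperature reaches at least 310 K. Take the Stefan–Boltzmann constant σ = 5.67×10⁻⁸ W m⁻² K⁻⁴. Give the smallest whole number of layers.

3

OLR = S(1−α)/4 = 135.3 W m⁻²; the top layer radiates at T_e = 221.0 K.
T_s = (N+1)^(1/4)·T_e ≥ 310 K requires N+1 ≥ (T_s/T_e)⁴ = (310/221.0)⁴ = 3.870.
Rounding up, N = 3.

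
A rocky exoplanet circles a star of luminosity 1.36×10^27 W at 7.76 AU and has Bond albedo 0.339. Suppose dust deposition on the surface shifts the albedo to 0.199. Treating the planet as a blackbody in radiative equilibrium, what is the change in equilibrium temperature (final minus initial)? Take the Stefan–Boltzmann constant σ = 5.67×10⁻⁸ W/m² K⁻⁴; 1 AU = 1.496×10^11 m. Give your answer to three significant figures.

d = 7.76 × 1.496×10^11 m = 1.161×10^12 m.
S = L/(4πd²) = 80.30 W/m².
With α = 0.339, T₁ = 123.7 K.
Final:   T₂ = [S(1−0.199)/(4σ)]^(1/4) = 129.8 K.
ΔT = T₂ − T₁ = 6.085 K.

6.09 kelvin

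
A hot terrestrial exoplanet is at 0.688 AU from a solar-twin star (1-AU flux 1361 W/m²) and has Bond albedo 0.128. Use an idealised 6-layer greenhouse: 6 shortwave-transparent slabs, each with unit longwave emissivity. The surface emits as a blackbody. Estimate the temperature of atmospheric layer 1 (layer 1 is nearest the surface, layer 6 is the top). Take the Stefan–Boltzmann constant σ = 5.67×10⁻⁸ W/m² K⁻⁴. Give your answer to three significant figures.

Flux at the orbit: S = 1361/(0.688)² = 2875 W/m².
Top-of-atmosphere balance: σT_e⁴ = S(1−α)/4 = 626.8 W/m² → T_e = 324.3 K.
In the N-layer model, layer k (counted from the surface) has T_k = (N+1−k)^(1/4)·T_e.
T_1 = (6)^(1/4)·324.3 = 507.5 K.

507 K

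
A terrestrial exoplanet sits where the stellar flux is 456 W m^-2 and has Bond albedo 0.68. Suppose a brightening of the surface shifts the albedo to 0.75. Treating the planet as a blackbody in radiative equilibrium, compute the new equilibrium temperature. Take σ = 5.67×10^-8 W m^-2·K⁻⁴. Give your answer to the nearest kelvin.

150 K

With the new albedo, S(1−α₂)/4 = 28.50 W m^-2, so T₂ = 149.7 K.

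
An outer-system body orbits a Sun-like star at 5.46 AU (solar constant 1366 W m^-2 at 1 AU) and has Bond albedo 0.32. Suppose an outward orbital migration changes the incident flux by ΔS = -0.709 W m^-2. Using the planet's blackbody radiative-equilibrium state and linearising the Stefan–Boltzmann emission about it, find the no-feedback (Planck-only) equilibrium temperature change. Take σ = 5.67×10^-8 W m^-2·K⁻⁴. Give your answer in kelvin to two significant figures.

Irradiance scales as 1/d², so S = 1366 W m^-2 × (1/5.46)² = 45.82 W m^-2.
Unperturbed T_e = [45.82·(1−0.32)/(4σ)]^¼ = 108.3 K.
ΔF = Δ[S(1−α)]/4 = (1−0.32)·-0.709/4 = -0.1205 W m^-2.
The Planck feedback parameter is 4σT_e³ = 0.2878 W m^-2/K.
Hence the no-feedback warming is ΔF/(4σT_e³) = -0.419 K.

-0.42 kelvin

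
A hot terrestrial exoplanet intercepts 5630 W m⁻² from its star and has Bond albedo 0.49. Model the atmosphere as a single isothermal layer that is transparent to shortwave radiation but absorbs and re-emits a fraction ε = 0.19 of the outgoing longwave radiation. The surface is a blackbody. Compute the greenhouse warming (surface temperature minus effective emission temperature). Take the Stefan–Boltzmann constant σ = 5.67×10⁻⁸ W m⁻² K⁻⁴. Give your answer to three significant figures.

8.48 K

At the top of the atmosphere, σT_e⁴ = S(1−α)/4 = 717.8 W m⁻², giving T_e = 335.4 K.
Surface balance with a leaky layer gives σT_s⁴ = σT_e⁴·2/(2−ε), so T_s = T_e·[2/(2−0.19)]^(1/4) = 343.9 K.
Greenhouse warming: T_s − T_e = 8.476 K.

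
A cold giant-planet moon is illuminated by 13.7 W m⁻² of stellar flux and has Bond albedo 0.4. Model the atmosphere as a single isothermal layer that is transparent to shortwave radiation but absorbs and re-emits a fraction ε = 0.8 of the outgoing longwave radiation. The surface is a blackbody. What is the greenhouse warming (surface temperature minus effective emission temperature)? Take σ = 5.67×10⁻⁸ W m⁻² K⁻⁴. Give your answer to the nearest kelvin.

11 kelvin

At the top of the atmosphere, σT_e⁴ = S(1−α)/4 = 2.055 W m⁻², giving T_e = 77.59 K.
For a single slab of emissivity ε, T_s⁴ = 2T_e⁴/(2−ε); thus T_s = 77.59·(1.667)^(1/4) = 88.16 K.
The atmosphere warms the surface by 10.57 K.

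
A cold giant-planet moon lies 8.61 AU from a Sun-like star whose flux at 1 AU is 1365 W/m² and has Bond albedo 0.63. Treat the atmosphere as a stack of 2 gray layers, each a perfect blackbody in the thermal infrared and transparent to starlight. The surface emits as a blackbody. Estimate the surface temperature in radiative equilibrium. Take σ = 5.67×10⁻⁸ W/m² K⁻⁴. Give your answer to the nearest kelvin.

97 K

Flux at the orbit: S = 1365/(8.61)² = 18.41 W/m².
The effective emission temperature is T_e = [S(1−α)/(4σ)]^¼ = 74.03 K.
Layer-by-layer balance gives σT_s⁴ = (N+1)σT_e⁴, so T_s = 3^¼·74.03 = 97.43 K.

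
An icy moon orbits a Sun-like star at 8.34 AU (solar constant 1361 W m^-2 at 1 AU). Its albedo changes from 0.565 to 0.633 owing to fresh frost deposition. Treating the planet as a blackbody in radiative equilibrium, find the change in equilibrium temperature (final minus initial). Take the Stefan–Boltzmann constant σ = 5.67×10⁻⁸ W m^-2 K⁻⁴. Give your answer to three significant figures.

-3.26 K

Flux at the orbit: S = 1361/(8.34)² = 19.57 W m^-2.
Before: T₁ = [19.57·0.435/(4σ)]^(1/4) = 78.27 K.
After:  T₂ = [19.57·0.367/(4σ)]^(1/4) = 75.01 K.
ΔT = T₂ − T₁ = -3.256 K.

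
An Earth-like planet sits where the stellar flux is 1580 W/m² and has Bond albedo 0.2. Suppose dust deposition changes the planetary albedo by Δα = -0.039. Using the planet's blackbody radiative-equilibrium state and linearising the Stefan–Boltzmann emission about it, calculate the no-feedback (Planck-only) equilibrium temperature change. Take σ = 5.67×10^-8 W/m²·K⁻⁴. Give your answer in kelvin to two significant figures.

3.3 kelvin

Unperturbed T_e = [1580·(1−0.2)/(4σ)]^¼ = 273.2 K.
TOA radiative forcing: ΔF = −S·Δα/4 = −1580·(-0.039)/4 = 15.40 W/m².
The Planck feedback parameter is 4σT_e³ = 4.626 W/m²/K.
ΔT₀ = ΔF/λ_P = 15.40/4.626 = 3.33 K.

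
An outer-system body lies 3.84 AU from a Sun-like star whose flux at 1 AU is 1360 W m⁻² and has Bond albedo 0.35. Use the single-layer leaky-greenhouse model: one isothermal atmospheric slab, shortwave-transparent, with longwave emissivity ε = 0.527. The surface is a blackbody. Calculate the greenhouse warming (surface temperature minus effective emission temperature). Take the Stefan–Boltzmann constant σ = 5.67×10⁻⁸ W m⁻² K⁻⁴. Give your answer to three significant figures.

10.1 K

Irradiance scales as 1/d², so S = 1360 W m⁻² × (1/3.84)² = 92.23 W m⁻².
Effective emission temperature (TOA balance): σT_e⁴ = S(1−α)/4 = 14.99 W m⁻² → T_e = 127.5 K.
The surface balance (absorbed SW + ε·downward IR = σT_s⁴) with T_a⁴ = T_s⁴/2 reduces to T_s = T_e·[2/(2−ε)]^¼ = 137.6 K.
The atmosphere warms the surface by 10.13 K.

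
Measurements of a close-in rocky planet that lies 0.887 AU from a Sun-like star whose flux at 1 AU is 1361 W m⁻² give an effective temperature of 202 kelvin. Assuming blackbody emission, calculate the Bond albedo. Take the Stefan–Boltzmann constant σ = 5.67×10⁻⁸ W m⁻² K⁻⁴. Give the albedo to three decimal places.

Irradiance scales as 1/d², so S = 1361 W m⁻² × (1/0.887)² = 1730 W m⁻².
Rearranging the radiative balance, α = 1 − 4σT⁴/S.
σT⁴ = 94.40 W m⁻², so 4σT⁴ = 377.6 W m⁻².
1−α = 377.6/1730 = 0.2183, so α = 0.7817.

0.782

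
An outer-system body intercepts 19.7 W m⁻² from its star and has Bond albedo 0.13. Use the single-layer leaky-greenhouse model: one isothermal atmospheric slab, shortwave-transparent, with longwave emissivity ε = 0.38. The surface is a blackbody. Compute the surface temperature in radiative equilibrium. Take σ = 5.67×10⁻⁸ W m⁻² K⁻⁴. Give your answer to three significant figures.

98.3 K

The planet radiates to space at T_e = [S(1−α)/(4σ)]^(1/4) = 93.24 K.
Surface balance with a leaky layer gives σT_s⁴ = σT_e⁴·2/(2−ε), so T_s = T_e·[2/(2−0.38)]^(1/4) = 98.28 K.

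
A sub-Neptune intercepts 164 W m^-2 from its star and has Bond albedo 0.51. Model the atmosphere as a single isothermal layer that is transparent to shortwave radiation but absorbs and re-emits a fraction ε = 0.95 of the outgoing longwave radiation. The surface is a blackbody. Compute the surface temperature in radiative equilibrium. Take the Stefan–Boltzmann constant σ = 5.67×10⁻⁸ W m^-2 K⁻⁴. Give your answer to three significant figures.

161 K

Effective emission temperature (TOA balance): σT_e⁴ = S(1−α)/4 = 20.09 W m^-2 → T_e = 137.2 K.
Surface balance with a leaky layer gives σT_s⁴ = σT_e⁴·2/(2−ε), so T_s = T_e·[2/(2−0.95)]^(1/4) = 161.2 K.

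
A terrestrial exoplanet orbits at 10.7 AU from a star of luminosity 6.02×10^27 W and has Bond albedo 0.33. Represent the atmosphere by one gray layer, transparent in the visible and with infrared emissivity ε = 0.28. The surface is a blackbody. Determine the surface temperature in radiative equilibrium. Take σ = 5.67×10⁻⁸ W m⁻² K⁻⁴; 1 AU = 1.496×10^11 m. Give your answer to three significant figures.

Orbital distance: d = 10.7 AU = 1.601×10^12 m.
Spreading L over a sphere of radius d: S = 6.02×10^27/(4π·1.60×10^12²) = 187.0 W m⁻².
Effective emission temperature (TOA balance): σT_e⁴ = S(1−α)/4 = 31.32 W m⁻² → T_e = 153.3 K.
The surface balance (absorbed SW + ε·downward IR = σT_s⁴) with T_a⁴ = T_s⁴/2 reduces to T_s = T_e·[2/(2−ε)]^¼ = 159.2 K.

159 kelvin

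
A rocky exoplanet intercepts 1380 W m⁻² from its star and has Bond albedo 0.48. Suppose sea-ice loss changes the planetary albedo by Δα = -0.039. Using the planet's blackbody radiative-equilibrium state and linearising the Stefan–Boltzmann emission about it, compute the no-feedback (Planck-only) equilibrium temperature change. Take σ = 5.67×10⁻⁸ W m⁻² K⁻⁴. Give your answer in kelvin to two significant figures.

Unperturbed T_e = [1380·(1−0.48)/(4σ)]^¼ = 237.2 K.
TOA radiative forcing: ΔF = −S·Δα/4 = −1380·(-0.039)/4 = 13.46 W m⁻².
Linearising σT⁴ gives d(σT⁴)/dT = 4σT_e³ = 3.026 W m⁻² per K.
So ΔT₀ = 13.46/3.026 = 4.45 K.

4.4 K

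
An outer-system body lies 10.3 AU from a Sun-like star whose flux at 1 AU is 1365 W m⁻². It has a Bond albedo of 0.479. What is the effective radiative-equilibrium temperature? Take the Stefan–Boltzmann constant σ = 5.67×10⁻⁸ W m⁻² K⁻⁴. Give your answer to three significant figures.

73.7 K

By the inverse-square law, S = 1365/10.3² = 12.87 W m⁻².
Absorbed flux (global mean): S(1−α)/4 = 12.87·0.521/4 = 1.676 W m⁻².
Balancing against σT⁴: T = (1.676/5.67×10⁻⁸)^(1/4) = 73.73 K.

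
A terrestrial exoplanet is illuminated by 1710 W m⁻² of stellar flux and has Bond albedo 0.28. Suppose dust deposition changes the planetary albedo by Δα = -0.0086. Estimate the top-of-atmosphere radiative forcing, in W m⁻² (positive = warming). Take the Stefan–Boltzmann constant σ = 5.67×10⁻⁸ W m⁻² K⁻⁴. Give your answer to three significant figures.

3.68 W m⁻²

ΔF = −(S/4)Δα = −(1710/4)×(-0.0086) = 3.676 W m⁻².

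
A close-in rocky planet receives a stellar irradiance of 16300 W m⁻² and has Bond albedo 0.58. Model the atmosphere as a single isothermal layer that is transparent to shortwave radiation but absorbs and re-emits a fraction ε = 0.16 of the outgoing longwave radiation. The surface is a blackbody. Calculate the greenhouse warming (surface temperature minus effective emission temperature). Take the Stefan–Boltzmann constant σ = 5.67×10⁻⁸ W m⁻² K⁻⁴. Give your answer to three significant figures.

8.78 K

At the top of the atmosphere, σT_e⁴ = S(1−α)/4 = 1712 W m⁻², giving T_e = 416.8 K.
The surface balance (absorbed SW + ε·downward IR = σT_s⁴) with T_a⁴ = T_s⁴/2 reduces to T_s = T_e·[2/(2−ε)]^¼ = 425.6 K.
The atmosphere warms the surface by 8.780 K.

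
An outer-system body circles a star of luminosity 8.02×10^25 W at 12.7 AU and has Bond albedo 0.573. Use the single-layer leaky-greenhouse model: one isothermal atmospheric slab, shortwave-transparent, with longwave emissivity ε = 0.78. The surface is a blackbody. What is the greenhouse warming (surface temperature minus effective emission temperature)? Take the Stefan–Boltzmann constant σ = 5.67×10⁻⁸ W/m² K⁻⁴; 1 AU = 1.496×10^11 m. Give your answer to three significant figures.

5.62 K

Orbital distance: d = 12.7 AU = 1.900×10^12 m.
Spreading L over a sphere of radius d: S = 8.02×10^25/(4π·1.90×10^12²) = 1.768 W/m².
At the top of the atmosphere, σT_e⁴ = S(1−α)/4 = 0.1887 W/m², giving T_e = 42.71 K.
Surface balance with a leaky layer gives σT_s⁴ = σT_e⁴·2/(2−ε), so T_s = T_e·[2/(2−0.78)]^(1/4) = 48.33 K.
The atmosphere warms the surface by 5.618 K.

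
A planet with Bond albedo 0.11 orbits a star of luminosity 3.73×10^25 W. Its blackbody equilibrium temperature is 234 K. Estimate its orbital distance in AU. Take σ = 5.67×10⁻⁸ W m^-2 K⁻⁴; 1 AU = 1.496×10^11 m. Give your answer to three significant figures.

Energy balance gives S = 4σT⁴/(1−α) = 764.0 W m^-2.
Then d = [L/(4πS)]^(1/2) = 6.233×10^10 m, i.e. 0.4166 AU.

0.417 AU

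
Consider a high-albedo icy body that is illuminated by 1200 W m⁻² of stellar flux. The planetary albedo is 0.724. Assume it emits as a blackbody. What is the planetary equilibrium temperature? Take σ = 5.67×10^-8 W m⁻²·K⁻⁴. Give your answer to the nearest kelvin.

Absorbed flux (global mean): S(1−α)/4 = 1200·0.276/4 = 82.80 W m⁻².
Set σT⁴ = 82.80 → T = (82.80/σ)^(1/4) = 195.5 K.

195 K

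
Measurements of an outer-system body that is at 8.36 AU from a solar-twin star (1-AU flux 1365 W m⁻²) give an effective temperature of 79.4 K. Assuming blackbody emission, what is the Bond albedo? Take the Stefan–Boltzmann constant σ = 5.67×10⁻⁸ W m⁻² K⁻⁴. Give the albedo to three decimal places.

By the inverse-square law, S = 1365/8.36² = 19.53 W m⁻².
Rearranging the radiative balance, α = 1 − 4σT⁴/S.
4σT⁴ = 4·5.67×10⁻⁸·(79.4)⁴ = 9.014 W m⁻².
Hence α = 1 − 9.014/19.53 = 0.5385.

0.538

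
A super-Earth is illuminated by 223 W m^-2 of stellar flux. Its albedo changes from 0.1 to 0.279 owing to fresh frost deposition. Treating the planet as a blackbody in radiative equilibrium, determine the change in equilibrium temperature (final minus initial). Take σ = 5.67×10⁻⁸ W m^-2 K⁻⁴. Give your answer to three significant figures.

With α = 0.1, T₁ = 172.5 K.
Final:   T₂ = [S(1−0.279)/(4σ)]^(1/4) = 163.2 K.
ΔT = T₂ − T₁ = -9.302 K.

-9.30 kelvin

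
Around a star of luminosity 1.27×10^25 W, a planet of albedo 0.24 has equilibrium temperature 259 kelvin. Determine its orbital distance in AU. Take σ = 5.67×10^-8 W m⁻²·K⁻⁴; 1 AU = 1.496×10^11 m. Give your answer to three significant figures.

Energy balance gives S = 4σT⁴/(1−α) = 1343 W m⁻².
Then d = [L/(4πS)]^(1/2) = 2.743×10^10 m, i.e. 0.1834 AU.

0.183 AU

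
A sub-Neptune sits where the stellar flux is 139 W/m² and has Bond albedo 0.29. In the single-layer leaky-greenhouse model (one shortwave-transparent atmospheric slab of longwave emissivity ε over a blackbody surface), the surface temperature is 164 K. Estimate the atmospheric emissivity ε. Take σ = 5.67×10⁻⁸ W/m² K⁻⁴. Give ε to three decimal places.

0.797

First, T_e = [139.0·(1−0.29)/(4σ)]^(1/4) = 144.4 K.
Since (2−ε)/2 = (T_e/T_s)⁴ = 0.6015, ε = 0.7969.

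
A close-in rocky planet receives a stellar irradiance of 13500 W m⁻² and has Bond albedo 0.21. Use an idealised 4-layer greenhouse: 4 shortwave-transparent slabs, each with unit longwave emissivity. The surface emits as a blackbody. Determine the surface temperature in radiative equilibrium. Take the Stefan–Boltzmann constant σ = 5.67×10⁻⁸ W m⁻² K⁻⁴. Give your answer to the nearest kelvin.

Top-of-atmosphere balance: σT_e⁴ = S(1−α)/4 = 2666 W m⁻² → T_e = 465.7 K.
Layer-by-layer balance gives σT_s⁴ = (N+1)σT_e⁴, so T_s = 5^¼·465.7 = 696.3 K.

696 kelvin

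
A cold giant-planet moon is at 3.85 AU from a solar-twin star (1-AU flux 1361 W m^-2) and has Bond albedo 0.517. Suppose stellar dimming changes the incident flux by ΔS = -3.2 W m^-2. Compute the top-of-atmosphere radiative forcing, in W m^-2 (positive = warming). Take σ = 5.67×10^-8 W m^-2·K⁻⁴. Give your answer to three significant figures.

-0.386 W m^-2

By the inverse-square law, S = 1361/3.85² = 91.82 W m^-2.
Only a fraction (1−α) is absorbed and it's spread over 4πR², so ΔF = (1−α)ΔS/4 = -0.3864 W m^-2.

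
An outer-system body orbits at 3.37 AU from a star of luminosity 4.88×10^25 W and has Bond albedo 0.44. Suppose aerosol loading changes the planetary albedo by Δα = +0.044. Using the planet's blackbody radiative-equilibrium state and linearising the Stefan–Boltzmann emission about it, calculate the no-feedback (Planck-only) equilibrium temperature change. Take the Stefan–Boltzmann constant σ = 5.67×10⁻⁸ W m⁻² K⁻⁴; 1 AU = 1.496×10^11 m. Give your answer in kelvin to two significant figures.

Orbital distance: d = 3.37 AU = 5.042×10^11 m.
S = L/(4πd²) = 15.28 W m⁻².
Reference equilibrium: T_e = [S(1−α)/(4σ)]^(1/4) = 78.37 K.
TOA radiative forcing: ΔF = −S·Δα/4 = −15.28·(+0.044)/4 = -0.1681 W m⁻².
The Planck feedback parameter is 4σT_e³ = 0.1092 W m⁻²/K.
ΔT₀ = ΔF/λ_P = -0.1681/0.1092 = -1.54 K.

-1.5 K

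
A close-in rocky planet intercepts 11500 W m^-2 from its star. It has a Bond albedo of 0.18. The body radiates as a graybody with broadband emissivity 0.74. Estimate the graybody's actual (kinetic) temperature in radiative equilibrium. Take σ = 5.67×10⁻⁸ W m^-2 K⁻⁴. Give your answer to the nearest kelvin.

Absorbed flux (global mean): S(1−α)/4 = 11500·0.82/4 = 2358 W m^-2.
Radiative balance εσT⁴ = 2358 gives T = [2358/(0.74·σ)]^(1/4) = 486.9 K.

487 kelvin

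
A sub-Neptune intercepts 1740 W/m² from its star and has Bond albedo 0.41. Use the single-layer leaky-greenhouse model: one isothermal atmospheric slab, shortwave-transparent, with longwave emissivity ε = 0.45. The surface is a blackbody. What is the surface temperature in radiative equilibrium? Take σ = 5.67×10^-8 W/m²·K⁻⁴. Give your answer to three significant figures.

276 kelvin

The planet radiates to space at T_e = [S(1−α)/(4σ)]^(1/4) = 259.4 K.
For a single slab of emissivity ε, T_s⁴ = 2T_e⁴/(2−ε); thus T_s = 259.4·(1.29)^(1/4) = 276.4 K.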